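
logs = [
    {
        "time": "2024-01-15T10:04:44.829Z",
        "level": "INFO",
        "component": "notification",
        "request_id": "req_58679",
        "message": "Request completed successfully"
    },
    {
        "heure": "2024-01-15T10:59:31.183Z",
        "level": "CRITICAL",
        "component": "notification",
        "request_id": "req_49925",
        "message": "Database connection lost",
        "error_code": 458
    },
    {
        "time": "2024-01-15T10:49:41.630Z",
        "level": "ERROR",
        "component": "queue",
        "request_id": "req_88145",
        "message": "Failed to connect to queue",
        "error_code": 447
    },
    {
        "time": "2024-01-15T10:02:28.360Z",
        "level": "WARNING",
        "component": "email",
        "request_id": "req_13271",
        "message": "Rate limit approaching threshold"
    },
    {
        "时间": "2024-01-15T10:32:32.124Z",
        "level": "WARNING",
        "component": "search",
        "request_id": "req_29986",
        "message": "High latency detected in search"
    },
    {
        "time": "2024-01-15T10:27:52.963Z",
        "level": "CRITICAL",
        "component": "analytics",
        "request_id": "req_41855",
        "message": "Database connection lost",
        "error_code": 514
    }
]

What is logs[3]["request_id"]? "req_13271"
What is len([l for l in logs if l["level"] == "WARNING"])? 2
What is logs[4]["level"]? "WARNING"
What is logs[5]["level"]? "CRITICAL"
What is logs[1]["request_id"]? "req_49925"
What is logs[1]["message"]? "Database connection lost"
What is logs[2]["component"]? "queue"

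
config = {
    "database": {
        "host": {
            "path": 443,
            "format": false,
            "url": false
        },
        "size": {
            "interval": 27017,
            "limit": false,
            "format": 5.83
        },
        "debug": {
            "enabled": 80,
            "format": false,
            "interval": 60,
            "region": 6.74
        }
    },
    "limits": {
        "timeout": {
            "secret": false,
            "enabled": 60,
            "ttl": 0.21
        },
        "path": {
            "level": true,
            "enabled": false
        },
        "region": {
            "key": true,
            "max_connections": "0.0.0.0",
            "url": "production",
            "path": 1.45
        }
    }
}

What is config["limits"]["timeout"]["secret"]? False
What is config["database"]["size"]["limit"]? False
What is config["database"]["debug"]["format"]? False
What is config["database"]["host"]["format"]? False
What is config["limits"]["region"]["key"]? True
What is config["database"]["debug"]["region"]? 6.74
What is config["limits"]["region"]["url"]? "production"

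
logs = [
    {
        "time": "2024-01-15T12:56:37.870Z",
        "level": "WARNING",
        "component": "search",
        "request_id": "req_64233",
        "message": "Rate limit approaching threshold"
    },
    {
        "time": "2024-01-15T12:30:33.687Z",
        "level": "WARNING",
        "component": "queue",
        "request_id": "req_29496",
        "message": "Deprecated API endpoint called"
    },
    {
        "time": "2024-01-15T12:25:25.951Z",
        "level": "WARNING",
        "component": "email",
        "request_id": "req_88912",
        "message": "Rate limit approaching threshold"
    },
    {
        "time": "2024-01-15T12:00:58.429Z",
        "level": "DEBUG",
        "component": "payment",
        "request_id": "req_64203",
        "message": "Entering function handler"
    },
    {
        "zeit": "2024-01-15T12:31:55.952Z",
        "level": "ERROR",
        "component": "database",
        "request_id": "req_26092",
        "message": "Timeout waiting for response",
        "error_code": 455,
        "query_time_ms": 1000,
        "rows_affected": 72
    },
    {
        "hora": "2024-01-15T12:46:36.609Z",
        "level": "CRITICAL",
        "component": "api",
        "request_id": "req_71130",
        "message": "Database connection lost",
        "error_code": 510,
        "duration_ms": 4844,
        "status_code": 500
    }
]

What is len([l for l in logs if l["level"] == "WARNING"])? 3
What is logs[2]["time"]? "2024-01-15T12:25:25.951Z"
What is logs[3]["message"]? "Entering function handler"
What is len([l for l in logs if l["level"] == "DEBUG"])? 1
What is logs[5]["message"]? "Database connection lost"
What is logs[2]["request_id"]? "req_88912"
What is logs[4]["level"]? "ERROR"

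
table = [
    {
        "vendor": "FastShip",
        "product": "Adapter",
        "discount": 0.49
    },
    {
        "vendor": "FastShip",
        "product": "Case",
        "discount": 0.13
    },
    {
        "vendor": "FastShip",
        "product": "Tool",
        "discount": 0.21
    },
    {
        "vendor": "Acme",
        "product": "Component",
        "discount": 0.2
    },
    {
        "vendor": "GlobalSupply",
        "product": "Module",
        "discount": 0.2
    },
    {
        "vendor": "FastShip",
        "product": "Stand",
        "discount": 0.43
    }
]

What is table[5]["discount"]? 0.43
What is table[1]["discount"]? 0.13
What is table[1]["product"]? "Case"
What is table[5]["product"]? "Stand"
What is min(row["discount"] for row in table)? 0.13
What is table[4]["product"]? "Module"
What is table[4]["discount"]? 0.2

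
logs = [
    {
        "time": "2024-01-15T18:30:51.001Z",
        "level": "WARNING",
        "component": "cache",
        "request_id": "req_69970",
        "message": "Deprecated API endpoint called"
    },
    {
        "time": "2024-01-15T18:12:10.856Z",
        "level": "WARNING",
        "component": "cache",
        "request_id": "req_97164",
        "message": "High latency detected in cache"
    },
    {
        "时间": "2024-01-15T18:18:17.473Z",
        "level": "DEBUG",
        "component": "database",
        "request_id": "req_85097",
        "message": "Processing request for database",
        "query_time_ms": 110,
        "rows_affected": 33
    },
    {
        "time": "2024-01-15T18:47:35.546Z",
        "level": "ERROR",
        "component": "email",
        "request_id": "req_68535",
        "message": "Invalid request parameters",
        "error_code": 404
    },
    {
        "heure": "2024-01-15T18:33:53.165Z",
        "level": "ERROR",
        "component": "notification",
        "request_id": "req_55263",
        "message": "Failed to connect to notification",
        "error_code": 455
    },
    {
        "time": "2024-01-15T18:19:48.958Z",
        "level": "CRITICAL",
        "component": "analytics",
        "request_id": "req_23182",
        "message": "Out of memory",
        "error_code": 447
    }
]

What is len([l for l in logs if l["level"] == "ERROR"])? 2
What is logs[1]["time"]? "2024-01-15T18:12:10.856Z"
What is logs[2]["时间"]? "2024-01-15T18:18:17.473Z"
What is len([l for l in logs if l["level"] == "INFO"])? 0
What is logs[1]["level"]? "WARNING"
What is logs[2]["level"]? "DEBUG"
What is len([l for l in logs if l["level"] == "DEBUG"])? 1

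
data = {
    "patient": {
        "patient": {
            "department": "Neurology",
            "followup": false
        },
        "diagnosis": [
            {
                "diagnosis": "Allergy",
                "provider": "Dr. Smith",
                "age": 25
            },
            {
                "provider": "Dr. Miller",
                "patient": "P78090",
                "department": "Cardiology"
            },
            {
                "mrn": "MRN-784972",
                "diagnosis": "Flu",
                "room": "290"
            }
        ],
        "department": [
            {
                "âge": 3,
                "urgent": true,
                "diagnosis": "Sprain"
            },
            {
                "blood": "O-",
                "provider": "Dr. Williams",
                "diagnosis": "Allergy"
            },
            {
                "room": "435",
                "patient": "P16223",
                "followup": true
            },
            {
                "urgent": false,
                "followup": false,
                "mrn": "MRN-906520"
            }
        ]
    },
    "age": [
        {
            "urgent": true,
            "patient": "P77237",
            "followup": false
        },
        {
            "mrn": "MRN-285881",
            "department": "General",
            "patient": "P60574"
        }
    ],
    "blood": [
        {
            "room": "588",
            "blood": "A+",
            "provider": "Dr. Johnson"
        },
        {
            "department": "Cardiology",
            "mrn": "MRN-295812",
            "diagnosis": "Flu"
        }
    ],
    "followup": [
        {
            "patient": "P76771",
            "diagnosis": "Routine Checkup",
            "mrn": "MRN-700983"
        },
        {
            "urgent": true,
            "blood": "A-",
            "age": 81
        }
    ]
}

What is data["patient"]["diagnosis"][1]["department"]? "Cardiology"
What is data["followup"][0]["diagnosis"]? "Routine Checkup"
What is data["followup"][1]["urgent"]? True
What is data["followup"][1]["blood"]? "A-"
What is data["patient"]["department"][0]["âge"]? 3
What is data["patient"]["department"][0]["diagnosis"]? "Sprain"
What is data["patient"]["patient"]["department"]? "Neurology"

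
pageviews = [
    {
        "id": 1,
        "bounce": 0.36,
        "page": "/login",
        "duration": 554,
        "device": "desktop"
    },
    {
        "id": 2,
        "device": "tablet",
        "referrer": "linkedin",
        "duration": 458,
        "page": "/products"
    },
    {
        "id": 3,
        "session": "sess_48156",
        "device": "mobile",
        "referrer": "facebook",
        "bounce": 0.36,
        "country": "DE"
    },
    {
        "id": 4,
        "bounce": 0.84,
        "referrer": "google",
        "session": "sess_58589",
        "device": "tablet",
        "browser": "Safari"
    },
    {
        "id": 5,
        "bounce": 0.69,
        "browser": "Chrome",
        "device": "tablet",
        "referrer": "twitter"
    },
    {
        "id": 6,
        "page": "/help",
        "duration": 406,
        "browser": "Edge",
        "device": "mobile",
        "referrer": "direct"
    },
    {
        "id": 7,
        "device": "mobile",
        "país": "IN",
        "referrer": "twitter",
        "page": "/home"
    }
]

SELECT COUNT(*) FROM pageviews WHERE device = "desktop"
1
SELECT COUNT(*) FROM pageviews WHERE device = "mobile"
3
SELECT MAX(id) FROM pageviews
7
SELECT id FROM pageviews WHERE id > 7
[]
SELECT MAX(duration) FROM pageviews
554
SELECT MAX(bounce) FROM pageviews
0.84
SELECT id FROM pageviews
[1, 2, 3, 4, 5, 6, 7]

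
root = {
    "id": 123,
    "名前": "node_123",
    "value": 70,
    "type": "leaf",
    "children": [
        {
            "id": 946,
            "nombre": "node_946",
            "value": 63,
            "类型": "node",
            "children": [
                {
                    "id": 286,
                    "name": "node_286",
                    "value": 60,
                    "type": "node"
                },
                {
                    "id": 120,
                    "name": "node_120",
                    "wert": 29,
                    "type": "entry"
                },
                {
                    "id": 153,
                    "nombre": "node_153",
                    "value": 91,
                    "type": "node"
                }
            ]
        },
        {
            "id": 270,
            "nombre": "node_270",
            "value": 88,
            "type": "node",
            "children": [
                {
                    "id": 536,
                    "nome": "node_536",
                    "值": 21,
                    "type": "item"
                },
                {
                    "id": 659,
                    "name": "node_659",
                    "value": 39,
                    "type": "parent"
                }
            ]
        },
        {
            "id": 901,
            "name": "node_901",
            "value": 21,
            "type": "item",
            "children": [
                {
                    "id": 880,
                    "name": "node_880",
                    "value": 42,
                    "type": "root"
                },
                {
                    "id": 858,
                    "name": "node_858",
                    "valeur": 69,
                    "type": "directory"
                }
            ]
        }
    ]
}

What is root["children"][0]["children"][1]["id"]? 120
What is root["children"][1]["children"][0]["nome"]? "node_536"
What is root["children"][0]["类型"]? "node"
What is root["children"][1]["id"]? 270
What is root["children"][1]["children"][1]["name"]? "node_659"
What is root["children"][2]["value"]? 21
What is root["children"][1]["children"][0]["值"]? 21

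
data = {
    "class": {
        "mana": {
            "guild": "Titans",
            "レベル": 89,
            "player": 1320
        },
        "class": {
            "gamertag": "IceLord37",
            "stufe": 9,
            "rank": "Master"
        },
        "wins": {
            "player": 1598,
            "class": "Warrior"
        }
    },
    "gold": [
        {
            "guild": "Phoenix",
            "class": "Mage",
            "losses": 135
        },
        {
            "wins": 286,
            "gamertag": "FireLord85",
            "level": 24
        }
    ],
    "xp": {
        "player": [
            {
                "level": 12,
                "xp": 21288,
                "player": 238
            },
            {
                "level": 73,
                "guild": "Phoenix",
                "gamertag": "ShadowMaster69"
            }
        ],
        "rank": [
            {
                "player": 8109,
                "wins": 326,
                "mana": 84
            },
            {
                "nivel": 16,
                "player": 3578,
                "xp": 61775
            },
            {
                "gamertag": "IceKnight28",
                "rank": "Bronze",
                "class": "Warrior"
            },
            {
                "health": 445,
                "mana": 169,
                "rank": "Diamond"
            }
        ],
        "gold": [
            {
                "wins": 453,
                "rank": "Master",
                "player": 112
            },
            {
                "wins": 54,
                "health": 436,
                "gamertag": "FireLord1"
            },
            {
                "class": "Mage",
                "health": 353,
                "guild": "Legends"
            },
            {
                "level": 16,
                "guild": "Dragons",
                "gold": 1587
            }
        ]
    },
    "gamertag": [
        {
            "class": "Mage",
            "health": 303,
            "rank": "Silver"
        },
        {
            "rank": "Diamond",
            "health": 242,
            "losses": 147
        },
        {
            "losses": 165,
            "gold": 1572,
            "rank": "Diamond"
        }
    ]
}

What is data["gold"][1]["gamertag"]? "FireLord85"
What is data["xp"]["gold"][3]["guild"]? "Dragons"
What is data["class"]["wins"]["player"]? 1598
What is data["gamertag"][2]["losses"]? 165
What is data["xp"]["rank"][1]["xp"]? 61775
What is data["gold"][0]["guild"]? "Phoenix"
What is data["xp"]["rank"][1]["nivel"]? 16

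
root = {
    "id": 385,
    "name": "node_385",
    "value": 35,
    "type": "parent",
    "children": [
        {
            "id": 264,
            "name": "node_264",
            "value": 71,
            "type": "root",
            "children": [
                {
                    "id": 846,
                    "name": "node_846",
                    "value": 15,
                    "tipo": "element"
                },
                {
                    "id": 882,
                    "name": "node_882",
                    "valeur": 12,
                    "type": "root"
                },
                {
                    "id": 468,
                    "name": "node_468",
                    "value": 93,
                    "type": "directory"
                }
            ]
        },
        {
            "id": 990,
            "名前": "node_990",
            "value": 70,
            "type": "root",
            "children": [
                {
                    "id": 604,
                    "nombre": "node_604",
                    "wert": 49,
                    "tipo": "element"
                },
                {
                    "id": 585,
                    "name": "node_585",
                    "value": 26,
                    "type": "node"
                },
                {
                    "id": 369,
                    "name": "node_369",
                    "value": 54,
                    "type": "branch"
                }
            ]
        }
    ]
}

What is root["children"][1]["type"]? "root"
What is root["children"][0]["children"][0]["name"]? "node_846"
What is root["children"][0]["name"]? "node_264"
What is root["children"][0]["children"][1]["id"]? 882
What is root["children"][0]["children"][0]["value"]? 15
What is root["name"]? "node_385"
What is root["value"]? 35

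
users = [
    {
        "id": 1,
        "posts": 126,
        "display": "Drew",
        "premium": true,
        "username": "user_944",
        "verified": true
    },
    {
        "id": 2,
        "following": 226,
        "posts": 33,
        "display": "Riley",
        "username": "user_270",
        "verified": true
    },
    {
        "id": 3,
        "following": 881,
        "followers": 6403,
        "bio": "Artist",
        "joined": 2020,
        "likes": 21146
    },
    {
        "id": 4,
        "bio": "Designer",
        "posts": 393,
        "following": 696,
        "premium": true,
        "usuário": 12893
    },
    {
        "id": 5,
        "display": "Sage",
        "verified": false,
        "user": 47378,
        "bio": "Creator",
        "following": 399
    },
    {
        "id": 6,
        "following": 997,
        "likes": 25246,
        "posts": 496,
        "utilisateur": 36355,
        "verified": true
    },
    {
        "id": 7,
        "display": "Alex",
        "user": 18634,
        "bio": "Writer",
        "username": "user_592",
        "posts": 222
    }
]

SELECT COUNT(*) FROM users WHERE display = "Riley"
1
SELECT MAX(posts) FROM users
496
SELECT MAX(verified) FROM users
True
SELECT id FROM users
[1, 2, 3, 4, 5, 6, 7]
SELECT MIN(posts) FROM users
33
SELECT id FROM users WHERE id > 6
[7]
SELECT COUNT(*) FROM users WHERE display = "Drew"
1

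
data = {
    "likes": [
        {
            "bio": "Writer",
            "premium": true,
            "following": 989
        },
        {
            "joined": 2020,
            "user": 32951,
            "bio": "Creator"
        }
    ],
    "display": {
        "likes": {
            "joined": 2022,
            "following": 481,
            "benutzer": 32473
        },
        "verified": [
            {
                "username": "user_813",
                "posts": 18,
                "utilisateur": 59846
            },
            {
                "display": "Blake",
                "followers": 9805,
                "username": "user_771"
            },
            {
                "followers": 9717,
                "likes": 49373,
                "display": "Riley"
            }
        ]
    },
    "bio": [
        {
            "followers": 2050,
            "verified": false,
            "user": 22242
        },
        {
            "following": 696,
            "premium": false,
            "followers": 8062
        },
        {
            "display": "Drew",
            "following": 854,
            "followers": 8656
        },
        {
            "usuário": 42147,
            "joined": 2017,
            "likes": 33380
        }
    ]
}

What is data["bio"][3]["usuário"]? 42147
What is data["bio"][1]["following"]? 696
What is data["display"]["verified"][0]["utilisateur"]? 59846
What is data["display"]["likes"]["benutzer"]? 32473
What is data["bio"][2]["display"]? "Drew"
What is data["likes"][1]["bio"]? "Creator"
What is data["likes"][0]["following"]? 989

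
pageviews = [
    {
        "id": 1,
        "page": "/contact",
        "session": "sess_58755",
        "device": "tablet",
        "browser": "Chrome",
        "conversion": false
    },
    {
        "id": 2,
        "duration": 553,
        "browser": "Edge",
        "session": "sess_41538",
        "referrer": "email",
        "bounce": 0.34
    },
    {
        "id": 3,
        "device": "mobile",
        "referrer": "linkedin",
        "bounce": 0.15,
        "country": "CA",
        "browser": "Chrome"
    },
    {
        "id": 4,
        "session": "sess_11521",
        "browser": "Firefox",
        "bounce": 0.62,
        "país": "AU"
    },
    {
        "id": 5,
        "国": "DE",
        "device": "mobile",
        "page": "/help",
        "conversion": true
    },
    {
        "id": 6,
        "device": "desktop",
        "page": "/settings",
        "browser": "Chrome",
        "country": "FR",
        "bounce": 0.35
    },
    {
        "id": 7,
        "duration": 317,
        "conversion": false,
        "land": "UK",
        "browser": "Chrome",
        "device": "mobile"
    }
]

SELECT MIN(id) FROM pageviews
1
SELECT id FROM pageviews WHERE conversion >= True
[5]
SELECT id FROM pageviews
[1, 2, 3, 4, 5, 6, 7]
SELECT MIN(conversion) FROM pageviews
False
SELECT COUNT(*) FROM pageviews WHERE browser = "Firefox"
1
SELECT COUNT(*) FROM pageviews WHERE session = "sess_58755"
1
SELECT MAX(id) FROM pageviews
7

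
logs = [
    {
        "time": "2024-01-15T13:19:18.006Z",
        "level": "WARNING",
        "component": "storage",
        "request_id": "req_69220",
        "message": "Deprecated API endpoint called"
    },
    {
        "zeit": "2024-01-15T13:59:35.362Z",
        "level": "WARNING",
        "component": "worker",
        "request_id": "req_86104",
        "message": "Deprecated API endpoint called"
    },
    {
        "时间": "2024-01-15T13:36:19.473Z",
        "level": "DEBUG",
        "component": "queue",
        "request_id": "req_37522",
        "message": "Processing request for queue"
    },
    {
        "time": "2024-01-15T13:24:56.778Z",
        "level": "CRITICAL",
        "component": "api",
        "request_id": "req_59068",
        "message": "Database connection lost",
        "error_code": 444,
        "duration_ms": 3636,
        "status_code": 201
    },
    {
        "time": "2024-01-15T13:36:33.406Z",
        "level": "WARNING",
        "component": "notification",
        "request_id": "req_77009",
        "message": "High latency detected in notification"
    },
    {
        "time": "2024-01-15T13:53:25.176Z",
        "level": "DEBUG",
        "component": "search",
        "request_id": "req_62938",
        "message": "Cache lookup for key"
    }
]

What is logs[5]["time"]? "2024-01-15T13:53:25.176Z"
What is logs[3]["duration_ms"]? 3636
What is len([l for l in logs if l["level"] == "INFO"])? 0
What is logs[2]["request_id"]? "req_37522"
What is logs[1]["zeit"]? "2024-01-15T13:59:35.362Z"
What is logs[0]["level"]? "WARNING"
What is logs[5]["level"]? "DEBUG"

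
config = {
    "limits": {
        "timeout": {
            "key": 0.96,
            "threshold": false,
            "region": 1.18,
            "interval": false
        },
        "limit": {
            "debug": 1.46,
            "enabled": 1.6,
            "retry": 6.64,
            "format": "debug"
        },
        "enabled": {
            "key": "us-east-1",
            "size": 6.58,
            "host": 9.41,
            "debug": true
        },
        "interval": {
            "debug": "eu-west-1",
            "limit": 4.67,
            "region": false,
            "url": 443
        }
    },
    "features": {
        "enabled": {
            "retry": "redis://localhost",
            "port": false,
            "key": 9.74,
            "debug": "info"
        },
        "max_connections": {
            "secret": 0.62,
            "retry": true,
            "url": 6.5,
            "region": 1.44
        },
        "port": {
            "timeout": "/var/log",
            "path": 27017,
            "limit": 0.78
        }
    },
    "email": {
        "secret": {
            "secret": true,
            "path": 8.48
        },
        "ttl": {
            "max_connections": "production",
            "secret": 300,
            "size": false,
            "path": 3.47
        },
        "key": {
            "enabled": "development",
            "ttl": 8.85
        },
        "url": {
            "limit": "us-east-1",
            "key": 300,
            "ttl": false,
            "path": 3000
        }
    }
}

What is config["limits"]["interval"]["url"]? 443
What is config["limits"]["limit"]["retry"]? 6.64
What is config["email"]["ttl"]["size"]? False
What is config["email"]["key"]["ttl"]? 8.85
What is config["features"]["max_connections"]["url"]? 6.5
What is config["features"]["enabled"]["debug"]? "info"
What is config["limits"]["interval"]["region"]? False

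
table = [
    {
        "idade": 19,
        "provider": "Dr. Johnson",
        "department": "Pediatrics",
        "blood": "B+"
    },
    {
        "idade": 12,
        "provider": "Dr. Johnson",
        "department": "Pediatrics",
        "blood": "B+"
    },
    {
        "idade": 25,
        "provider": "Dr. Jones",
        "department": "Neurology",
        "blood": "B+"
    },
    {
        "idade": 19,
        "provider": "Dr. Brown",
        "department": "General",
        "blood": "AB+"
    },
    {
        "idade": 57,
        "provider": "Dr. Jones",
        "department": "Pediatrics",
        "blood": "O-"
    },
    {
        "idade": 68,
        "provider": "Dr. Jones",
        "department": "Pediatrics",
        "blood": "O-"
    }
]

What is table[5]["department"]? "Pediatrics"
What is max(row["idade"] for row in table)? 68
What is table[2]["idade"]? 25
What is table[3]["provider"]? "Dr. Brown"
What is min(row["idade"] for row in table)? 12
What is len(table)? 6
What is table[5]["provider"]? "Dr. Jones"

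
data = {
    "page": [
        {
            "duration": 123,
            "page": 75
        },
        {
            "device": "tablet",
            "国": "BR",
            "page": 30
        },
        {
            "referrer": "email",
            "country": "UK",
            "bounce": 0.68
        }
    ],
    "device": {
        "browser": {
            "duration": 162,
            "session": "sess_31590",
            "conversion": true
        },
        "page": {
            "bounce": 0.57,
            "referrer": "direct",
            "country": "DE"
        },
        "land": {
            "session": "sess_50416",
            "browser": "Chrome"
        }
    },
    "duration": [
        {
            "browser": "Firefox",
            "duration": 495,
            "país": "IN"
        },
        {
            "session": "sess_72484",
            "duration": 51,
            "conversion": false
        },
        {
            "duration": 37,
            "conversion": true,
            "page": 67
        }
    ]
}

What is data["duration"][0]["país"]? "IN"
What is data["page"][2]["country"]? "UK"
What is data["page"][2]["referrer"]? "email"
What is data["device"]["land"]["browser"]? "Chrome"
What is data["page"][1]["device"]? "tablet"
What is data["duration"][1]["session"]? "sess_72484"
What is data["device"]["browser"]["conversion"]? True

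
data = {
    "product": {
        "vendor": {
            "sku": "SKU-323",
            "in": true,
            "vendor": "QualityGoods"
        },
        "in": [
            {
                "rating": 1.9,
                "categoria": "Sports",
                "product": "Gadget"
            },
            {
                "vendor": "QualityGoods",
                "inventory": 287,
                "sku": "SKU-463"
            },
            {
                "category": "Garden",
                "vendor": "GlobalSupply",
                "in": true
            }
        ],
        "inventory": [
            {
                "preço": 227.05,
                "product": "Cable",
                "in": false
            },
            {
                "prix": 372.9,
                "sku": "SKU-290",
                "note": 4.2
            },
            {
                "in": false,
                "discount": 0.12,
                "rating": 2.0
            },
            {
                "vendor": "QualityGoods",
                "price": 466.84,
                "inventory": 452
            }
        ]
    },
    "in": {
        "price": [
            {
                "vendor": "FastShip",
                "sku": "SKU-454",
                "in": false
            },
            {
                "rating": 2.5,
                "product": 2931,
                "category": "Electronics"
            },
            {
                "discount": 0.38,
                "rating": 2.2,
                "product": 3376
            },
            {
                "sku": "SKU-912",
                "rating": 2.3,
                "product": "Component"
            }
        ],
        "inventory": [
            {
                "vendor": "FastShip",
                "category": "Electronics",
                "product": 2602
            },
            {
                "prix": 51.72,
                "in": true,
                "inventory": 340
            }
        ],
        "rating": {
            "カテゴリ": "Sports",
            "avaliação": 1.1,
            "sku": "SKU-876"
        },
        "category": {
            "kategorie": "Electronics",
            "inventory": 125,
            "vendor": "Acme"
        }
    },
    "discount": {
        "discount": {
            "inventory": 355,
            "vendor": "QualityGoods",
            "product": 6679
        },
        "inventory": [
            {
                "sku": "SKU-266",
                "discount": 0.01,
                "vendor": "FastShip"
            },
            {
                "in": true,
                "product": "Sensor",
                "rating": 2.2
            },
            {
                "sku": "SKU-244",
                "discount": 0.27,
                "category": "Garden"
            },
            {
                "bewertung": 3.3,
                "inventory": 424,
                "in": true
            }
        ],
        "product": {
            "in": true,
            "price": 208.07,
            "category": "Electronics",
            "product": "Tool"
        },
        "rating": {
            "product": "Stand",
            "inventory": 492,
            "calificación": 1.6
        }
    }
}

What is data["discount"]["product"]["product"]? "Tool"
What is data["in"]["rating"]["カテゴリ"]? "Sports"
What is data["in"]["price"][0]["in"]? False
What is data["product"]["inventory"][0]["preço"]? 227.05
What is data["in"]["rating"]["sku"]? "SKU-876"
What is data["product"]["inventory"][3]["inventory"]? 452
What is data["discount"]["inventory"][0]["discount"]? 0.01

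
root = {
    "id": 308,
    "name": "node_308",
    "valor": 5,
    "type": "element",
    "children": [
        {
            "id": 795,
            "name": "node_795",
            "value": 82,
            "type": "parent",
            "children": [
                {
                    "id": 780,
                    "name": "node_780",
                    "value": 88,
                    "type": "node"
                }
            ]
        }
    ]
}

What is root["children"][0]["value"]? 82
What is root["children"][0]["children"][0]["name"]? "node_780"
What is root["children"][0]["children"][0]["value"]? 88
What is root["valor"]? 5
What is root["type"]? "element"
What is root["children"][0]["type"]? "parent"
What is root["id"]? 308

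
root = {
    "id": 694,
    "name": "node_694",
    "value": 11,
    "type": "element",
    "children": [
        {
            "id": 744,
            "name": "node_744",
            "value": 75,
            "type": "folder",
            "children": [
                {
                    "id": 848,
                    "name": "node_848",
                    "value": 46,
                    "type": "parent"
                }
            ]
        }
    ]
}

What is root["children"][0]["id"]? 744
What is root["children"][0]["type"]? "folder"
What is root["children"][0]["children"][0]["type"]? "parent"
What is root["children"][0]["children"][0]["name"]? "node_848"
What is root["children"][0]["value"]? 75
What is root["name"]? "node_694"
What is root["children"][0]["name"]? "node_744"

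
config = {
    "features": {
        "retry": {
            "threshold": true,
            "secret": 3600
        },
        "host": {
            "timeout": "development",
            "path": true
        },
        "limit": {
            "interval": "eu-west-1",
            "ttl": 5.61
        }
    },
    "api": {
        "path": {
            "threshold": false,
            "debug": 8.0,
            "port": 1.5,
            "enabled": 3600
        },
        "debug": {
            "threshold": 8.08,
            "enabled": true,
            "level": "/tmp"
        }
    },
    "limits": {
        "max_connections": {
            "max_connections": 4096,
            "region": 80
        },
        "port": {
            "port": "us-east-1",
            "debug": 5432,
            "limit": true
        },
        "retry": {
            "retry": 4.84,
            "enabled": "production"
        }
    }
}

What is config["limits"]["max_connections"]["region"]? 80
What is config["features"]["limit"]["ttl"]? 5.61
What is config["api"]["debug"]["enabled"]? True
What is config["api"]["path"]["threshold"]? False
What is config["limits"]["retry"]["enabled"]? "production"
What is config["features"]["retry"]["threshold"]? True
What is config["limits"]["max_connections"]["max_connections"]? 4096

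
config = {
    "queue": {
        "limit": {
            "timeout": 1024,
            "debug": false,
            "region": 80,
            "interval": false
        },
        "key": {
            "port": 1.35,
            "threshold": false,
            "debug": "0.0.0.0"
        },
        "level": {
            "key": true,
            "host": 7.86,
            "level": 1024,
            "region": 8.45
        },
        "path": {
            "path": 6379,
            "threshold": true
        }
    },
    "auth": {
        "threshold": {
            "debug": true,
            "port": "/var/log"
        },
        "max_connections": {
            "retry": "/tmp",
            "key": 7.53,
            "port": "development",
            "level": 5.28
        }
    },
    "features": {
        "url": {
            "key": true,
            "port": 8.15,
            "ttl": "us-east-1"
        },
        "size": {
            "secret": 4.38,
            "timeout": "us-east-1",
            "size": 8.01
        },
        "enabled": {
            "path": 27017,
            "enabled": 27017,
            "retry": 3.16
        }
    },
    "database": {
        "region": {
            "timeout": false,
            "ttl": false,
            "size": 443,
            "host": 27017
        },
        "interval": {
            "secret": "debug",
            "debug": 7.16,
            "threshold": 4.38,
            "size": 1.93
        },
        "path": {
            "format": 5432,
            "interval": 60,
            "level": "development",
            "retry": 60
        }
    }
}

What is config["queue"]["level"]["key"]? True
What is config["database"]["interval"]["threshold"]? 4.38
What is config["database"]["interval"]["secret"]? "debug"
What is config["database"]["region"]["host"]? 27017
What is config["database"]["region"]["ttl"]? False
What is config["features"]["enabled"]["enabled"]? 27017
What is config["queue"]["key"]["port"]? 1.35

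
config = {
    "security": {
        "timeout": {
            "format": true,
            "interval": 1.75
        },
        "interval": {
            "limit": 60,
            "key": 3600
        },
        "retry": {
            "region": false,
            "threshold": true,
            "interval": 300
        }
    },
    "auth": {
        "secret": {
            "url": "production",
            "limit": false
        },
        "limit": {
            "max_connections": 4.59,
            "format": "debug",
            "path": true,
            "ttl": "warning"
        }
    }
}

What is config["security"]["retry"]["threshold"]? True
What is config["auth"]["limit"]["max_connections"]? 4.59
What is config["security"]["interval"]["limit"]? 60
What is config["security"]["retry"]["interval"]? 300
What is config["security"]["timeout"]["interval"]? 1.75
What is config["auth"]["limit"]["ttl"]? "warning"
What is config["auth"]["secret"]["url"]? "production"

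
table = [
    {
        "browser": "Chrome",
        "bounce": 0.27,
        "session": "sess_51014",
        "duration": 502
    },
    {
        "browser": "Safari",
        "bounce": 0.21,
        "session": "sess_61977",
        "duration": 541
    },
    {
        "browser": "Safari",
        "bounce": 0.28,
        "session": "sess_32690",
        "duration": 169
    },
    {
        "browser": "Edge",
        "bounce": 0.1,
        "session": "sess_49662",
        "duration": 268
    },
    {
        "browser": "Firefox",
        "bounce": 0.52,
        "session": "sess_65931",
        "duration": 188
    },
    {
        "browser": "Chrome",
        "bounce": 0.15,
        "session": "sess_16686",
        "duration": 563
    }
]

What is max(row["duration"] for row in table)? 563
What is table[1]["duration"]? 541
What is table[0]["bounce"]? 0.27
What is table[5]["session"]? "sess_16686"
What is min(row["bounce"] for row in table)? 0.1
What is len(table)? 6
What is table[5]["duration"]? 563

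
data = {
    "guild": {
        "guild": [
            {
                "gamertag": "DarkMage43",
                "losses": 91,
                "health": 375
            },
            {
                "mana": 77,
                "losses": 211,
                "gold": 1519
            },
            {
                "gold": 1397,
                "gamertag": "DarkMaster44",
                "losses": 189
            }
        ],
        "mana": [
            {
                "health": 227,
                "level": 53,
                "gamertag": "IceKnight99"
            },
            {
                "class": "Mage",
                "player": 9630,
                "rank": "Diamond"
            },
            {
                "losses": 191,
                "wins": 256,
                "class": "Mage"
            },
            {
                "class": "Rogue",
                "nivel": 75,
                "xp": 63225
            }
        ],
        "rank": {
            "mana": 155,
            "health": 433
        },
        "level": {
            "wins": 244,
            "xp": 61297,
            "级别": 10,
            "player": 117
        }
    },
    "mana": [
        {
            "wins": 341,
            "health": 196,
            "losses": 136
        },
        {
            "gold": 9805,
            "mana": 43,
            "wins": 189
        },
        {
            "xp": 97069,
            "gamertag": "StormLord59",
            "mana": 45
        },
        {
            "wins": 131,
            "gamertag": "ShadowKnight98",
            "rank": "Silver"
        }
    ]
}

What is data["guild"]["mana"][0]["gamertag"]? "IceKnight99"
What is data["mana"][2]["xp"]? 97069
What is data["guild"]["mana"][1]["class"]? "Mage"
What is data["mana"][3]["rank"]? "Silver"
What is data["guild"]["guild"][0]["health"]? 375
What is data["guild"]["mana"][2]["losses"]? 191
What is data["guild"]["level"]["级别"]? 10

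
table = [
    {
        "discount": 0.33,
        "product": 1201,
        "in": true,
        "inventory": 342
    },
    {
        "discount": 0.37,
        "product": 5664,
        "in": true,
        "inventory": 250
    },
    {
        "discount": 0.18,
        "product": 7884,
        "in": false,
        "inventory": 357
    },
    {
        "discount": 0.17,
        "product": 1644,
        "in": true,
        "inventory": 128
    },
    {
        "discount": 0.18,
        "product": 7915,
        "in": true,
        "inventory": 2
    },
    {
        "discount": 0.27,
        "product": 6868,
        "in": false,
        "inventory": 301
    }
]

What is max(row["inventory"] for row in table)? 357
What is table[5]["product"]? 6868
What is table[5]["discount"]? 0.27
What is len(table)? 6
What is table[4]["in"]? True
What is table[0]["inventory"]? 342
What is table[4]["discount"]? 0.18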